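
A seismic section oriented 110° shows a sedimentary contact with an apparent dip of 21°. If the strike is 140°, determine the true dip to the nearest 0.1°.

37.5°

β = acute angle between strike 140° and section 110° = 30°.
tan(true dip) = tan 21° / sin 30° = 0.7677
true dip = arctan 0.7677 = 37.51°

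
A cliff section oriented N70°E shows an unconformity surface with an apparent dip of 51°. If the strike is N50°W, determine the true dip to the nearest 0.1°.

55.0°

β = acute angle between strike N50°W and section N70°E = 60°.
tan δ = tan α / sin β = tan 51° / sin 60° = 1.2349 / 0.8660 = 1.4259
true dip = arctan 1.4259 = 54.96°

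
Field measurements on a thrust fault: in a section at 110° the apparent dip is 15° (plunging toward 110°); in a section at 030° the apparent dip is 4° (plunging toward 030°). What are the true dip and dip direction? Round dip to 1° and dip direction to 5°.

true dip 15°, dip direction 105°

Represent each trace as a vector plunging at its apparent dip toward its trend (east-north-up frame): v₁ = (0.908, -0.330, -0.259), v₂ = (0.499, 0.864, -0.070).
Cross product v₁ × v₂ gives the pole to the plane: n ∝ (0.247, -0.066, 0.949).
tan δ = √(n_x²+n_y²)/n_z = 0.255/0.949, so δ = 15.1°.
Dip direction = azimuth of (n_x, n_y) = atan2(0.247, -0.066) = 105°.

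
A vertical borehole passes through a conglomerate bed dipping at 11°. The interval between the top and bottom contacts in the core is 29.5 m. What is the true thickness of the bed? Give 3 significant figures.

29.0 m

True thickness t = h · cos(dip) = 29.5 × cos 11°
t = 29.5 × 0.9816 = 28.958 m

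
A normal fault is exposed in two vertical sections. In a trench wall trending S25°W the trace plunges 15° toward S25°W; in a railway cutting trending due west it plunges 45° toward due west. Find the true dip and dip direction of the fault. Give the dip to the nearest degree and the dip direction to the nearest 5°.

Each apparent-dip line lies in the plane. As unit vectors (x east, y north, z up), v₁ plunges 15°→S25°W and v₂ plunges 45°→due west.
n = v₁ × v₂ = (-0.619, 0.106, 0.619) (taken with n_z > 0).
Dip δ = arctan(|n_h|/n_z) = arctan(0.628/0.619) = 45.4°.
The horizontal component of n points toward azimuth atan2(n_x, n_y) = 280°, the dip direction.

true dip 45°, dip direction 280°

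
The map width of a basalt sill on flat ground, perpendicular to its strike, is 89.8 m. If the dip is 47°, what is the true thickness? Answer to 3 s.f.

True thickness t = w · sin(dip) = 89.8 × sin 47°
t = 89.8 × 0.7314 = 65.676 m

65.7 m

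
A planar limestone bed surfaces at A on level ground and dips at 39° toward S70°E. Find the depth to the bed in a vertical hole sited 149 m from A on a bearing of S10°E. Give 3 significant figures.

The hole lies 60° from the dip direction, so the down-dip offset is 149 × cos 60° = 74.50 m.
Depth = down-dip offset × tan(dip) = 74.50 × tan 39° = 74.50 × 0.8098
Depth = 60.33 m

60.3 m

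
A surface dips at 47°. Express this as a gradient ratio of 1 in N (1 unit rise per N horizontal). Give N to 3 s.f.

1 in 0.933

1 : N means tan θ = 1/N, so N = 1/tan 47° = 1/1.0724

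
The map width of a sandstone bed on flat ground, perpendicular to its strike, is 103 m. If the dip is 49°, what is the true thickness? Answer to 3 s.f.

77.7 m

True thickness t = w · sin(dip) = 103 × sin 49°
t = 103 × 0.7547 = 77.735 m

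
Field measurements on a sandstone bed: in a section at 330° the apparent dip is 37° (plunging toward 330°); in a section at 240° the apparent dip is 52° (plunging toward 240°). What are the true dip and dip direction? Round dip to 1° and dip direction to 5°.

true dip 56°, dip direction 270°

Represent each trace as a vector plunging at its apparent dip toward its trend (east-north-up frame): v₁ = (-0.399, 0.692, -0.602), v₂ = (-0.533, -0.308, -0.788).
Cross product v₁ × v₂ gives the pole to the plane: n ∝ (-0.730, 0.006, 0.492).
tan δ = √(n_x²+n_y²)/n_z = 0.730/0.492, so δ = 56.0°.
Dip direction = atan2(-0.730, 0.006) = 270° (azimuth of n's horizontal projection).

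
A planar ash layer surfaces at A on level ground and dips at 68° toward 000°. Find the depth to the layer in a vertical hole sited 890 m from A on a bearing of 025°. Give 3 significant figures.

2000 m

The hole lies 25° from the dip direction, so the down-dip offset is 890 × cos 25° = 806.61 m.
Depth = down-dip offset × tan(dip) = 806.61 × tan 68° = 806.61 × 2.4751
Depth = 1996.44 m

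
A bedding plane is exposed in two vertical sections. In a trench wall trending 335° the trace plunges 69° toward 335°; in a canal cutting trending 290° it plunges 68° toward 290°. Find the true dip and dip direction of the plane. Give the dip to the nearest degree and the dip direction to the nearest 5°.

Each apparent-dip line lies in the plane. As unit vectors (x east, y north, z up), v₁ plunges 69°→335° and v₂ plunges 68°→290°.
Cross product v₁ × v₂ gives the pole to the plane: n ∝ (-0.182, 0.188, 0.095).
Dip δ = arctan(|n_h|/n_z) = arctan(0.261/0.095) = 70.0°.
Dip direction = atan2(-0.182, 0.188) = 316° (azimuth of n's horizontal projection).

true dip 70°, dip direction 315°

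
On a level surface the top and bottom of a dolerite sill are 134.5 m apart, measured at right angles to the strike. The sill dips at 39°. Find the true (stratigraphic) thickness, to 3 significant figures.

84.6 m

True thickness t = w · sin(dip) = 134.5 × sin 39°
t = 134.5 × 0.6293 = 84.644 m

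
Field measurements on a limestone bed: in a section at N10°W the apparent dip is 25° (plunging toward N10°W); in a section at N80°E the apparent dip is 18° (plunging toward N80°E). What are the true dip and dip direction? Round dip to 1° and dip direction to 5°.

true dip 30°, dip direction 025°

The two traces are lines in the plane: v₁ = (sin 350°·cos 25°, cos 350°·cos 25°, −sin 25°), v₂ = (sin 80°·cos 18°, cos 80°·cos 18°, −sin 18°).
Cross product v₁ × v₂ gives the pole to the plane: n ∝ (0.206, 0.444, 0.862).
tan δ = √(n_x²+n_y²)/n_z = 0.490/0.862, so δ = 29.6°.
Dip direction = atan2(0.206, 0.444) = 25° (azimuth of n's horizontal projection).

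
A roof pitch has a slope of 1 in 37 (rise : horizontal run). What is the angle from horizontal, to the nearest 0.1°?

tan θ = 1/37 = 0.0270
θ = arctan(0.0270) = 1.55°

1.5°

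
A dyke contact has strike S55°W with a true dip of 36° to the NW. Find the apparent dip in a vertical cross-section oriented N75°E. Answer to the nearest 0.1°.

14.0°

The strike is S55°W and the section trends N75°E; the acute angle between them is β = 20°.
tan α = tan 36° × sin 20° = 0.7265 × 0.3420 = 0.2485
apparent dip = arctan 0.2485 = 13.95°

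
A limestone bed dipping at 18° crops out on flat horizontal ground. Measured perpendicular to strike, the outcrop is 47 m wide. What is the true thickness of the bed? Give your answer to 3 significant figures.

True thickness t = w · sin(dip) = 47 × sin 18°
t = 47 × 0.3090 = 14.524 m

14.5 m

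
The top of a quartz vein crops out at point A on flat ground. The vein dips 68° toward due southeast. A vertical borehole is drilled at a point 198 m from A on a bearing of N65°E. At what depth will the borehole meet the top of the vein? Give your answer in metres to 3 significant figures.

168 m

The hole lies 70° from the dip direction, so the down-dip offset is 198 × cos 70° = 67.72 m.
Depth = down-dip offset × tan(dip) = 67.72 × tan 68° = 67.72 × 2.4751
Depth = 167.61 m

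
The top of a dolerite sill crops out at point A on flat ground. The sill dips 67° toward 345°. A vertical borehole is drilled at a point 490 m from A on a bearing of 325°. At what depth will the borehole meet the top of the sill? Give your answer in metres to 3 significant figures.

The hole lies 20° from the dip direction, so the down-dip offset is 490 × cos 20° = 460.45 m.
Depth = down-dip offset × tan(dip) = 460.45 × tan 67° = 460.45 × 2.3559
Depth = 1084.75 m

1080 m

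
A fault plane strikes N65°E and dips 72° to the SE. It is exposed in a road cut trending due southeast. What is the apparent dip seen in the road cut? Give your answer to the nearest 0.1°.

Angle between strike (N65°E) and section (due southeast): β = 70°.
tan(apparent dip) = tan 72° · sin 70° = 2.8921
α = arctan(2.8921) = 70.93°

70.9°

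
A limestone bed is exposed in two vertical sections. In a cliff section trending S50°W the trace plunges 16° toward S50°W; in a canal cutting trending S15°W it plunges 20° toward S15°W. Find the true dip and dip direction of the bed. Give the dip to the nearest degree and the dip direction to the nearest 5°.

Each apparent-dip line lies in the plane. As unit vectors (x east, y north, z up), v₁ plunges 16°→S50°W and v₂ plunges 20°→S15°W.
n = v₁ × v₂ = (-0.039, -0.185, 0.518) (taken with n_z > 0).
Dip δ = arctan(|n_h|/n_z) = arctan(0.189/0.518) = 20.0°.
Dip direction = azimuth of (n_x, n_y) = atan2(-0.039, -0.185) = 192°.

true dip 20°, dip direction 190°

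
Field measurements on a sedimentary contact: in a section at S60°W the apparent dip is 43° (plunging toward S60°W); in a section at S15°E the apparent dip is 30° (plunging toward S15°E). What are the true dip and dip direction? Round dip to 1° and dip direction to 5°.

The two traces are lines in the plane: v₁ = (sin 240°·cos 43°, cos 240°·cos 43°, −sin 43°), v₂ = (sin 165°·cos 30°, cos 165°·cos 30°, −sin 30°).
n = v₁ × v₂ = (-0.388, -0.470, 0.612) (taken with n_z > 0).
Dip δ = arctan(|n_h|/n_z) = arctan(0.609/0.612) = 44.9°.
Dip direction = azimuth of (n_x, n_y) = atan2(-0.388, -0.470) = 220°.

true dip 45°, dip direction 220°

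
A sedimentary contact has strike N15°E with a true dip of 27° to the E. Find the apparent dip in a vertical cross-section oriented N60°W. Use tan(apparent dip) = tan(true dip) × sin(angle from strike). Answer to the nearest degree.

The strike is N15°E and the section trends N60°W; the acute angle between them is β = 75°.
tan α = tan 27° × sin 75° = 0.5095 × 0.9659 = 0.4922
apparent dip = arctan 0.4922 = 26.20°

26°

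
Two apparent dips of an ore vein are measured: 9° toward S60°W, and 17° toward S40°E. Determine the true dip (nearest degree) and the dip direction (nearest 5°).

Represent each trace as a vector plunging at its apparent dip toward its trend (east-north-up frame): v₁ = (-0.855, -0.494, -0.156), v₂ = (0.615, -0.733, -0.292).
n = v₁ × v₂ = (0.030, -0.346, 0.930) (taken with n_z > 0).
tan δ = √(n_x²+n_y²)/n_z = 0.348/0.930, so δ = 20.5°.
Dip direction = azimuth of (n_x, n_y) = atan2(0.030, -0.346) = 175°.

true dip 20°, dip direction 175°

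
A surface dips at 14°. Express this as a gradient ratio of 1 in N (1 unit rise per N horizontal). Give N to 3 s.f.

1 in 4.01

1 : N means tan θ = 1/N, so N = 1/tan 14° = 1/0.2493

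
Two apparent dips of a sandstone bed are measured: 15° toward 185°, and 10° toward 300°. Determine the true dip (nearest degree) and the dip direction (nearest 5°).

Represent each trace as a vector plunging at its apparent dip toward its trend (east-north-up frame): v₁ = (-0.084, -0.962, -0.259), v₂ = (-0.853, 0.492, -0.174).
The plane normal is n = v₁ × v₂ ∝ (-0.295, -0.206, 0.862).
tan δ = √(n_x²+n_y²)/n_z = 0.359/0.862, so δ = 22.6°.
Dip direction = azimuth of (n_x, n_y) = atan2(-0.295, -0.206) = 235°.

true dip 23°, dip direction 235°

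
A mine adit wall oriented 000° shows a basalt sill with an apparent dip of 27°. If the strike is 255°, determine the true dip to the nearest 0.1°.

The section is 75° from the strike.
tan δ = tan α / sin β = tan 27° / sin 75° = 0.5095 / 0.9659 = 0.5275
δ = arctan(0.5275) = 27.81°

27.8°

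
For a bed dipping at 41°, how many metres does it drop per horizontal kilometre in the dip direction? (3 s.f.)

drop per km = 1000 × tan 41° = 1000 × 0.8693

869 m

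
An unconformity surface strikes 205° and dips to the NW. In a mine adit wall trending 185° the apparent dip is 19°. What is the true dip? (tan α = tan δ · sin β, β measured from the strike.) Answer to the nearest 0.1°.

β = acute angle between strike 205° and section 185° = 20°.
tan δ = tan α / sin β = tan 19° / sin 20° = 0.3443 / 0.3420 = 1.0067
δ = arctan(1.0067) = 45.19°

45.2°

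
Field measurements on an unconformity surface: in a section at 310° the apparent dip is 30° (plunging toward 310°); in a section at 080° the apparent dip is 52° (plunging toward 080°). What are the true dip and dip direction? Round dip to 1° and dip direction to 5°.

true dip 66°, dip direction 025°

Represent each trace as a vector plunging at its apparent dip toward its trend (east-north-up frame): v₁ = (-0.663, 0.557, -0.500), v₂ = (0.606, 0.107, -0.788).
Cross product v₁ × v₂ gives the pole to the plane: n ∝ (0.385, 0.826, 0.408).
tan δ = √(n_x²+n_y²)/n_z = 0.911/0.408, so δ = 65.9°.
Dip direction = atan2(0.385, 0.826) = 25° (azimuth of n's horizontal projection).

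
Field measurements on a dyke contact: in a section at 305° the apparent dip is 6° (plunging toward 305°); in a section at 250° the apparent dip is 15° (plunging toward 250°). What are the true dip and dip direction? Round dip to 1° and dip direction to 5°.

The two traces are lines in the plane: v₁ = (sin 305°·cos 6°, cos 305°·cos 6°, −sin 6°), v₂ = (sin 250°·cos 15°, cos 250°·cos 15°, −sin 15°).
The plane normal is n = v₁ × v₂ ∝ (-0.182, -0.116, 0.787).
Dip δ = arctan(|n_h|/n_z) = arctan(0.216/0.787) = 15.3°.
The horizontal component of n points toward azimuth atan2(n_x, n_y) = 238°, the dip direction.

true dip 15°, dip direction 240°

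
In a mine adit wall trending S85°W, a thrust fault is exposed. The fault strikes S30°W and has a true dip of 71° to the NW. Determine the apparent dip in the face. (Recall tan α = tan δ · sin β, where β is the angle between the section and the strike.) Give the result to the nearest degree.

The section lies 55° from the strike.
tan α = tan 71° × sin 55° = 2.9042 × 0.8192 = 2.3790
α = arctan(2.3790) = 67.20°

67°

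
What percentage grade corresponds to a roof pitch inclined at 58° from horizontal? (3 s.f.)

grade % = 100 × tan 58° = 100 × 1.6003

160%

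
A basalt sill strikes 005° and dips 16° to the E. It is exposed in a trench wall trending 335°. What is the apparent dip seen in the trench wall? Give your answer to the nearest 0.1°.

The strike is 005° and the section trends 335°; the acute angle between them is β = 30°.
tan α = tan 16° × sin 30° = 0.2867 × 0.5000 = 0.1434
apparent dip = arctan 0.1434 = 8.16°

8.2°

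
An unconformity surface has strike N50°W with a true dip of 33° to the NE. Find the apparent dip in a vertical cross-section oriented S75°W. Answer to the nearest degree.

Angle between strike (N50°W) and section (S75°W): β = 55°.
tan α = tan 33° × sin 55° = 0.6494 × 0.8192 = 0.5320
apparent dip = arctan 0.5320 = 28.01°

28°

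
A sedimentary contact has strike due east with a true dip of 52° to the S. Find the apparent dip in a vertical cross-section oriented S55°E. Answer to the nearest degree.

The strike is due east and the section trends S55°E; the acute angle between them is β = 35°.
tan(apparent dip) = tan 52° · sin 35° = 0.7341
apparent dip = arctan 0.7341 = 36.28°

36°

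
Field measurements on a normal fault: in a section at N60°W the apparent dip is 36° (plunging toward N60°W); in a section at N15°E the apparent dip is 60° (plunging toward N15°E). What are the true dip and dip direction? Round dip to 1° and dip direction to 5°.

true dip 60°, dip direction 005°

Represent each trace as a vector plunging at its apparent dip toward its trend (east-north-up frame): v₁ = (-0.701, 0.405, -0.588), v₂ = (0.129, 0.483, -0.866).
The plane normal is n = v₁ × v₂ ∝ (0.066, 0.683, 0.391).
Dip δ = arctan(|n_h|/n_z) = arctan(0.686/0.391) = 60.3°.
The horizontal component of n points toward azimuth atan2(n_x, n_y) = 6°, the dip direction.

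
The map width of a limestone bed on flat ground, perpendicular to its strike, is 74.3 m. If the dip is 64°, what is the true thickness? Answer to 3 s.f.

66.8 m

True thickness t = w · sin(dip) = 74.3 × sin 64°
t = 74.3 × 0.8988 = 66.780 m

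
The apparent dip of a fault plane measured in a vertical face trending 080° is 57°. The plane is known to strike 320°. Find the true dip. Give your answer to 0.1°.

The section is 60° from the strike.
tan δ = tan α / sin β = tan 57° / sin 60° = 1.5399 / 0.8660 = 1.7781
δ = arctan(1.7781) = 60.65°

60.6°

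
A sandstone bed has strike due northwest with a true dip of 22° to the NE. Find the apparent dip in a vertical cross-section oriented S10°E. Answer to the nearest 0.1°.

13.0°

The strike is due northwest and the section trends S10°E; the acute angle between them is β = 35°.
tan(apparent dip) = tan 22° · sin 35° = 0.2317
α = arctan(0.2317) = 13.05°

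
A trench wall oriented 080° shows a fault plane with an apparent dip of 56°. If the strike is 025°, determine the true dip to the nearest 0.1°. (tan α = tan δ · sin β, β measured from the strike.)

61.1°

β = acute angle between strike 025° and section 080° = 55°.
tan(true dip) = tan 56° / sin 55° = 1.8099
true dip = arctan 1.8099 = 61.08°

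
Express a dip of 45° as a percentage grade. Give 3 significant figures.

grade % = 100 × tan 45° = 100 × 1.0000

100%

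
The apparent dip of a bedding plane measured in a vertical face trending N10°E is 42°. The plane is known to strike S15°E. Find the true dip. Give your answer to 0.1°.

β = acute angle between strike S15°E and section N10°E = 25°.
tan(true dip) = tan 42° / sin 25° = 2.1305
true dip = arctan 2.1305 = 64.86°

64.9°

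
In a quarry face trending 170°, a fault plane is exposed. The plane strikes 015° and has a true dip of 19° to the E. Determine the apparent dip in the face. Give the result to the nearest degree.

Angle between strike (015°) and section (170°): β = 25°.
tan α = tan 19° × sin 25° = 0.3443 × 0.4226 = 0.1455
α = arctan(0.1455) = 8.28°

8°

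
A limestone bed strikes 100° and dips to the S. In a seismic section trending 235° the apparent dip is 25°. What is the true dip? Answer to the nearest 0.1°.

β = acute angle between strike 100° and section 235° = 45°.
tan(true dip) = tan 25° / sin 45° = 0.6595
true dip = arctan 0.6595 = 33.40°

33.4°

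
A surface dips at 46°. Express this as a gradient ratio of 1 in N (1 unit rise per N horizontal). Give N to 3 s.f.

1 in 0.966

1 : N means tan θ = 1/N, so N = 1/tan 46° = 1/1.0355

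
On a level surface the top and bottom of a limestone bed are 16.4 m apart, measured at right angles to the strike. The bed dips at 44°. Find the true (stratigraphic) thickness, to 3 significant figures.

11.4 m

True thickness t = w · sin(dip) = 16.4 × sin 44°
t = 16.4 × 0.6947 = 11.392 m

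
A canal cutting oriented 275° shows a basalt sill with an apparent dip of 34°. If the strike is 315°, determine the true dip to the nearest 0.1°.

46.4°

β = acute angle between strike 315° and section 275° = 40°.
tan δ = tan α / sin β = tan 34° / sin 40° = 0.6745 / 0.6428 = 1.0493
true dip = arctan 1.0493 = 46.38°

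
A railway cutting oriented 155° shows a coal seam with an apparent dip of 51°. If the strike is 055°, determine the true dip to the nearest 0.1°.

The section is 80° from the strike.
tan(true dip) = tan 51° / sin 80° = 1.2539
δ = arctan(1.2539) = 51.43°

51.4°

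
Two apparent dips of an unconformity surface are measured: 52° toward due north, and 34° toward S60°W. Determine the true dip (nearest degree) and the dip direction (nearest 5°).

true dip 63°, dip direction 310°

The two traces are lines in the plane: v₁ = (sin 0°·cos 52°, cos 0°·cos 52°, −sin 52°), v₂ = (sin 240°·cos 34°, cos 240°·cos 34°, −sin 34°).
The plane normal is n = v₁ × v₂ ∝ (-0.671, 0.566, 0.442).
Dip δ = arctan(|n_h|/n_z) = arctan(0.878/0.442) = 63.3°.
Dip direction = azimuth of (n_x, n_y) = atan2(-0.671, 0.566) = 310°.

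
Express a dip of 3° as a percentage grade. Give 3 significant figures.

grade % = 100 × tan 3° = 100 × 0.0524

5.24%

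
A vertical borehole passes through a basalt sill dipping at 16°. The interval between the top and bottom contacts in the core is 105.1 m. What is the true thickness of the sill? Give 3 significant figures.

101 m

True thickness t = h · cos(dip) = 105.1 × cos 16°
t = 105.1 × 0.9613 = 101.029 m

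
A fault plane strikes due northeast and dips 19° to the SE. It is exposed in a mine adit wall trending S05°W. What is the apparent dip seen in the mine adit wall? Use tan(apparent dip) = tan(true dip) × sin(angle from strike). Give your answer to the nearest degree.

The strike is due northeast and the section trends S05°W; the acute angle between them is β = 40°.
tan α = tan 19° × sin 40° = 0.3443 × 0.6428 = 0.2213
α = arctan(0.2213) = 12.48°

12°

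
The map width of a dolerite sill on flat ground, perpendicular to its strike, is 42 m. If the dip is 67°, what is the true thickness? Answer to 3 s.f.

True thickness t = w · sin(dip) = 42 × sin 67°
t = 42 × 0.9205 = 38.661 m

38.7 m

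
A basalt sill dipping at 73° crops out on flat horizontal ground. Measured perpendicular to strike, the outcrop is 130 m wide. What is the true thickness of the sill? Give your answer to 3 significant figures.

124 m

True thickness t = w · sin(dip) = 130 × sin 73°
t = 130 × 0.9563 = 124.320 m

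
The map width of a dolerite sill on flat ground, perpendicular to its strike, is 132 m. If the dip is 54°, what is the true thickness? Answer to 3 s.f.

107 m

True thickness t = w · sin(dip) = 132 × sin 54°
t = 132 × 0.8090 = 106.790 m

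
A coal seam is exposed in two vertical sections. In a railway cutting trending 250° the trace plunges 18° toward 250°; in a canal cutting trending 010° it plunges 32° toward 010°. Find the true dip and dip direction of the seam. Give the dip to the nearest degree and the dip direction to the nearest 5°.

Represent each trace as a vector plunging at its apparent dip toward its trend (east-north-up frame): v₁ = (-0.894, -0.325, -0.309), v₂ = (0.147, 0.835, -0.530).
The plane normal is n = v₁ × v₂ ∝ (-0.430, 0.519, 0.698).
tan δ = √(n_x²+n_y²)/n_z = 0.674/0.698, so δ = 44.0°.
Dip direction = azimuth of (n_x, n_y) = atan2(-0.430, 0.519) = 320°.

true dip 44°, dip direction 320°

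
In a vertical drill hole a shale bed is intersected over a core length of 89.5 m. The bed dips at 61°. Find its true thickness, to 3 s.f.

43.4 m

True thickness t = h · cos(dip) = 89.5 × cos 61°
t = 89.5 × 0.4848 = 43.390 m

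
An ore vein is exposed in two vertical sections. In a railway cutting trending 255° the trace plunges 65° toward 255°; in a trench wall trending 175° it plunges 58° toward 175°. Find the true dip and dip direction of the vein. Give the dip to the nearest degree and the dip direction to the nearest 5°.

true dip 68°, dip direction 225°

The two traces are lines in the plane: v₁ = (sin 255°·cos 65°, cos 255°·cos 65°, −sin 65°), v₂ = (sin 175°·cos 58°, cos 175°·cos 58°, −sin 58°).
n = v₁ × v₂ = (-0.386, -0.388, 0.221) (taken with n_z > 0).
True dip = arccos(n_z / |n|) = arccos(0.3739) = 68.0°.
Dip direction = atan2(-0.386, -0.388) = 225° (azimuth of n's horizontal projection).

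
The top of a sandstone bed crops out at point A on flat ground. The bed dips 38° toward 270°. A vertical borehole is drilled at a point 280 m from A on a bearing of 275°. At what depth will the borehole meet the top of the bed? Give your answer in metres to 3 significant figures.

The hole lies 5° from the dip direction, so the down-dip offset is 280 × cos 5° = 278.93 m.
Depth = down-dip offset × tan(dip) = 278.93 × tan 38° = 278.93 × 0.7813
Depth = 217.93 m

218 m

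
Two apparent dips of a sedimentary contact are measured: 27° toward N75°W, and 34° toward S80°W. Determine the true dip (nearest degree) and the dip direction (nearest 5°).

The two traces are lines in the plane: v₁ = (sin 285°·cos 27°, cos 285°·cos 27°, −sin 27°), v₂ = (sin 260°·cos 34°, cos 260°·cos 34°, −sin 34°).
The plane normal is n = v₁ × v₂ ∝ (-0.194, -0.111, 0.312).
True dip = arccos(n_z / |n|) = arccos(0.8130) = 35.6°.
The horizontal component of n points toward azimuth atan2(n_x, n_y) = 240°, the dip direction.

true dip 36°, dip direction 240°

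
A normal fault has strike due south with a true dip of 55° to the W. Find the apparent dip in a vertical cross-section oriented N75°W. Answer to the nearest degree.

The section lies 75° from the strike.
tan α = tan 55° × sin 75° = 1.4281 × 0.9659 = 1.3795
apparent dip = arctan 1.3795 = 54.06°

54°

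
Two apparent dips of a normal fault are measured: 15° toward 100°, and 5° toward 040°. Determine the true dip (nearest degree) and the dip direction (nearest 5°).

Represent each trace as a vector plunging at its apparent dip toward its trend (east-north-up frame): v₁ = (0.951, -0.168, -0.259), v₂ = (0.640, 0.763, -0.087).
n = v₁ × v₂ = (0.212, -0.083, 0.833) (taken with n_z > 0).
Dip δ = arctan(|n_h|/n_z) = arctan(0.228/0.833) = 15.3°.
Dip direction = azimuth of (n_x, n_y) = atan2(0.212, -0.083) = 111°.

true dip 15°, dip direction 110°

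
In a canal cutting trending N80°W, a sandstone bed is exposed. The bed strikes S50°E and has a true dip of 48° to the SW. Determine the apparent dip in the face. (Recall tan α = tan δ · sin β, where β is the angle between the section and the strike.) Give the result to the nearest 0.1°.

Angle between strike (S50°E) and section (N80°W): β = 30°.
tan(apparent dip) = tan 48° · sin 30° = 0.5553
apparent dip = arctan 0.5553 = 29.04°

29.0°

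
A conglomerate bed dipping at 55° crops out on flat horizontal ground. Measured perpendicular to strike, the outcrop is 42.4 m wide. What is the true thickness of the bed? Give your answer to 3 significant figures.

34.7 m

True thickness t = w · sin(dip) = 42.4 × sin 55°
t = 42.4 × 0.8192 = 34.732 m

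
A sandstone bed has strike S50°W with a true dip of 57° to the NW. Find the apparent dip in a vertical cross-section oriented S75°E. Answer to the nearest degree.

The section lies 55° from the strike.
tan α = tan 57° × sin 55° = 1.5399 × 0.8192 = 1.2614
apparent dip = arctan 1.2614 = 51.59°

52°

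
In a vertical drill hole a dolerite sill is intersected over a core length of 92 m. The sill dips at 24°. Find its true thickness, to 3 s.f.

True thickness t = h · cos(dip) = 92 × cos 24°
t = 92 × 0.9135 = 84.046 m

84.0 m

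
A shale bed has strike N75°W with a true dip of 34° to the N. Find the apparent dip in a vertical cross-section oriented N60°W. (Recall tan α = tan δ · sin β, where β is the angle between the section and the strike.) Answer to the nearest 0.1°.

9.9°

The section lies 15° from the strike.
tan(apparent dip) = tan 34° · sin 15° = 0.1746
α = arctan(0.1746) = 9.90°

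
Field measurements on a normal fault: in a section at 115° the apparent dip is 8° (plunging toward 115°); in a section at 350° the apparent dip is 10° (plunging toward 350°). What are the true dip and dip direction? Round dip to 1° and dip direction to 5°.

true dip 19°, dip direction 050°

Each apparent-dip line lies in the plane. As unit vectors (x east, y north, z up), v₁ plunges 8°→115° and v₂ plunges 10°→350°.
Cross product v₁ × v₂ gives the pole to the plane: n ∝ (0.208, 0.180, 0.799).
tan δ = √(n_x²+n_y²)/n_z = 0.275/0.799, so δ = 19.0°.
Dip direction = atan2(0.208, 0.180) = 49° (azimuth of n's horizontal projection).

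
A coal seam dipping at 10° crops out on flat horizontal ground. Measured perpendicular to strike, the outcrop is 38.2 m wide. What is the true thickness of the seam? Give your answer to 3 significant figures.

6.63 m

True thickness t = w · sin(dip) = 38.2 × sin 10°
t = 38.2 × 0.1736 = 6.633 m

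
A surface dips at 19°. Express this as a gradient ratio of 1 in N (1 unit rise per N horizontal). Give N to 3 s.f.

1 : N means tan θ = 1/N, so N = 1/tan 19° = 1/0.3443

1 in 2.90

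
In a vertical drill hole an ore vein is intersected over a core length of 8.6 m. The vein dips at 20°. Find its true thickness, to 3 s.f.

True thickness t = h · cos(dip) = 8.6 × cos 20°
t = 8.6 × 0.9397 = 8.081 m

8.08 m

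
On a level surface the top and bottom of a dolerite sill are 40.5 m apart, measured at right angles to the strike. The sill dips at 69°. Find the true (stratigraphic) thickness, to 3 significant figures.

37.8 m

True thickness t = w · sin(dip) = 40.5 × sin 69°
t = 40.5 × 0.9336 = 37.810 m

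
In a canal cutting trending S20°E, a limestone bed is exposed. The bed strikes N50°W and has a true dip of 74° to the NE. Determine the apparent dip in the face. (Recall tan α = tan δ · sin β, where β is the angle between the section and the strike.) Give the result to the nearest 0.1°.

60.2°

The strike is N50°W and the section trends S20°E; the acute angle between them is β = 30°.
tan α = tan 74° × sin 30° = 3.4874 × 0.5000 = 1.7437
apparent dip = arctan 1.7437 = 60.17°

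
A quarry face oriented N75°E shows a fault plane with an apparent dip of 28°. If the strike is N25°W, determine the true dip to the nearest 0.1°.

The section is 80° from the strike.
tan δ = tan α / sin β = tan 28° / sin 80° = 0.5317 / 0.9848 = 0.5399
δ = arctan(0.5399) = 28.37°

28.4°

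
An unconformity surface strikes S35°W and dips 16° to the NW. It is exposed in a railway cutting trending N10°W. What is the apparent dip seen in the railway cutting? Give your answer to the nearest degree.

The strike is S35°W and the section trends N10°W; the acute angle between them is β = 45°.
tan α = tan 16° × sin 45° = 0.2867 × 0.7071 = 0.2028
apparent dip = arctan 0.2028 = 11.46°

11°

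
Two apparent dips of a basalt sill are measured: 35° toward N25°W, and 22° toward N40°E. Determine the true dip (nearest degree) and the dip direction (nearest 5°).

true dip 35°, dip direction 345°

Each apparent-dip line lies in the plane. As unit vectors (x east, y north, z up), v₁ plunges 35°→N25°W and v₂ plunges 22°→N40°E.
n = v₁ × v₂ = (-0.129, 0.472, 0.688) (taken with n_z > 0).
Dip δ = arctan(|n_h|/n_z) = arctan(0.489/0.688) = 35.4°.
Dip direction = atan2(-0.129, 0.472) = 345° (azimuth of n's horizontal projection).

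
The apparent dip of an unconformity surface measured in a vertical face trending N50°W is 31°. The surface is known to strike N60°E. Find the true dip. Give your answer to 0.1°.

The section is 70° from the strike.
tan δ = tan α / sin β = tan 31° / sin 70° = 0.6009 / 0.9397 = 0.6394
true dip = arctan 0.6394 = 32.60°

32.6°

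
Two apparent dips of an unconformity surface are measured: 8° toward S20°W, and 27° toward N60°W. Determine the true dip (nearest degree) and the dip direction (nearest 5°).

The two traces are lines in the plane: v₁ = (sin 200°·cos 8°, cos 200°·cos 8°, −sin 8°), v₂ = (sin 300°·cos 27°, cos 300°·cos 27°, −sin 27°).
n = v₁ × v₂ = (-0.484, 0.046, 0.869) (taken with n_z > 0).
Dip δ = arctan(|n_h|/n_z) = arctan(0.487/0.869) = 29.3°.
Dip direction = azimuth of (n_x, n_y) = atan2(-0.484, 0.046) = 275°.

true dip 29°, dip direction 275°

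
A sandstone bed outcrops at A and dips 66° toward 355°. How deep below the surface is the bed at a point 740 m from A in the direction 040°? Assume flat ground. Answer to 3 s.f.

The hole lies 45° from the dip direction, so the down-dip offset is 740 × cos 45° = 523.26 m.
Depth = down-dip offset × tan(dip) = 523.26 × tan 66° = 523.26 × 2.2460
Depth = 1175.26 m

1180 m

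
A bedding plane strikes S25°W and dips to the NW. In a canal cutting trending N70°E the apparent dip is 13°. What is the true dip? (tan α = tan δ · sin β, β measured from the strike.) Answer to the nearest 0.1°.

18.1°

The section is 45° from the strike.
tan(true dip) = tan 13° / sin 45° = 0.3265
true dip = arctan 0.3265 = 18.08°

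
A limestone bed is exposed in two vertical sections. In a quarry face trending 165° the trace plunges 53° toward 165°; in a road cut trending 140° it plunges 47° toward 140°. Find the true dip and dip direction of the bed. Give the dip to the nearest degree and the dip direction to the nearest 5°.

true dip 54°, dip direction 180°

The two traces are lines in the plane: v₁ = (sin 165°·cos 53°, cos 165°·cos 53°, −sin 53°), v₂ = (sin 140°·cos 47°, cos 140°·cos 47°, −sin 47°).
n = v₁ × v₂ = (0.008, -0.236, 0.173) (taken with n_z > 0).
Dip δ = arctan(|n_h|/n_z) = arctan(0.236/0.173) = 53.7°.
Dip direction = atan2(0.008, -0.236) = 178° (azimuth of n's horizontal projection).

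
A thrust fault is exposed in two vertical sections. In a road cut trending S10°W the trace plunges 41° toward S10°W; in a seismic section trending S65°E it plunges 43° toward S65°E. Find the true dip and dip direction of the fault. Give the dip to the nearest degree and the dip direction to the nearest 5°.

true dip 49°, dip direction 150°

The two traces are lines in the plane: v₁ = (sin 190°·cos 41°, cos 190°·cos 41°, −sin 41°), v₂ = (sin 115°·cos 43°, cos 115°·cos 43°, −sin 43°).
Cross product v₁ × v₂ gives the pole to the plane: n ∝ (0.304, -0.524, 0.533).
tan δ = √(n_x²+n_y²)/n_z = 0.606/0.533, so δ = 48.7°.
Dip direction = azimuth of (n_x, n_y) = atan2(0.304, -0.524) = 150°.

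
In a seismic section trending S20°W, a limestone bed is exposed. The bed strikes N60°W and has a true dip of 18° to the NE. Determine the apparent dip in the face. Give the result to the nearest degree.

18°

The section lies 80° from the strike.
tan(apparent dip) = tan 18° · sin 80° = 0.3200
apparent dip = arctan 0.3200 = 17.74°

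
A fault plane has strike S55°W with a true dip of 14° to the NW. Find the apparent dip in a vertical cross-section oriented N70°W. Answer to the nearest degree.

Angle between strike (S55°W) and section (N70°W): β = 55°.
tan(apparent dip) = tan 14° · sin 55° = 0.2042
apparent dip = arctan 0.2042 = 11.54°

12°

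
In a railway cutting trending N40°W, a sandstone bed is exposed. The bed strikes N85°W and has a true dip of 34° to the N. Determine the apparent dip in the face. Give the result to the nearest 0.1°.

25.5°

The section lies 45° from the strike.
tan(apparent dip) = tan 34° · sin 45° = 0.4769
apparent dip = arctan 0.4769 = 25.50°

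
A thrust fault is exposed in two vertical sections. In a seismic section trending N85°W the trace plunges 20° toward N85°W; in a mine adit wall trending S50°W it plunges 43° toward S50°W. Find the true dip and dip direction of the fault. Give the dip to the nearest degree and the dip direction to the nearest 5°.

true dip 46°, dip direction 205°

The two traces are lines in the plane: v₁ = (sin 275°·cos 20°, cos 275°·cos 20°, −sin 20°), v₂ = (sin 230°·cos 43°, cos 230°·cos 43°, −sin 43°).
n = v₁ × v₂ = (-0.217, -0.447, 0.486) (taken with n_z > 0).
tan δ = √(n_x²+n_y²)/n_z = 0.497/0.486, so δ = 45.6°.
Dip direction = azimuth of (n_x, n_y) = atan2(-0.217, -0.447) = 206°.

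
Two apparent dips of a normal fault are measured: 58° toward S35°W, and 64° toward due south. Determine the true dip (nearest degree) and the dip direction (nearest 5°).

true dip 64°, dip direction 175°

The two traces are lines in the plane: v₁ = (sin 215°·cos 58°, cos 215°·cos 58°, −sin 58°), v₂ = (sin 180°·cos 64°, cos 180°·cos 64°, −sin 64°).
n = v₁ × v₂ = (0.018, -0.273, 0.133) (taken with n_z > 0).
tan δ = √(n_x²+n_y²)/n_z = 0.274/0.133, so δ = 64.1°.
Dip direction = atan2(0.018, -0.273) = 176° (azimuth of n's horizontal projection).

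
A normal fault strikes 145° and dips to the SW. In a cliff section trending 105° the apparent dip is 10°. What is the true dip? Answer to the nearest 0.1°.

β = acute angle between strike 145° and section 105° = 40°.
tan δ = tan α / sin β = tan 10° / sin 40° = 0.1763 / 0.6428 = 0.2743
δ = arctan(0.2743) = 15.34°

15.3°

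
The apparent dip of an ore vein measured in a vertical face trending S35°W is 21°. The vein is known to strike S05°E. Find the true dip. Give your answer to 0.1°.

30.8°

The section is 40° from the strike.
tan(true dip) = tan 21° / sin 40° = 0.5972
δ = arctan(0.5972) = 30.85°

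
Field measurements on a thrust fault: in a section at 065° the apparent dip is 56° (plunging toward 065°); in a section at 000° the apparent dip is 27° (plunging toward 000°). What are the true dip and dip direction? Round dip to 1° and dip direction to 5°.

Each apparent-dip line lies in the plane. As unit vectors (x east, y north, z up), v₁ plunges 56°→065° and v₂ plunges 27°→000°.
Cross product v₁ × v₂ gives the pole to the plane: n ∝ (0.631, 0.230, 0.452).
tan δ = √(n_x²+n_y²)/n_z = 0.672/0.452, so δ = 56.1°.
Dip direction = atan2(0.631, 0.230) = 70° (azimuth of n's horizontal projection).

true dip 56°, dip direction 070°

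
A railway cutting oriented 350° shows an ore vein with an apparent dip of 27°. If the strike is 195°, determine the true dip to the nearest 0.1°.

The section is 25° from the strike.
tan(true dip) = tan 27° / sin 25° = 1.2056
δ = arctan(1.2056) = 50.33°

50.3°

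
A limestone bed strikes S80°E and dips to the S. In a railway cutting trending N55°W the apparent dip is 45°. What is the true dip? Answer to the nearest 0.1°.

67.1°

β = acute angle between strike S80°E and section N55°W = 25°.
tan δ = tan α / sin β = tan 45° / sin 25° = 1.0000 / 0.4226 = 2.3662
true dip = arctan 2.3662 = 67.09°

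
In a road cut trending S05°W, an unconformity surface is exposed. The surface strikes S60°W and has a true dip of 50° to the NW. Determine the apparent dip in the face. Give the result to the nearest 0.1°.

44.3°

Angle between strike (S60°W) and section (S05°W): β = 55°.
tan(apparent dip) = tan 50° · sin 55° = 0.9762
α = arctan(0.9762) = 44.31°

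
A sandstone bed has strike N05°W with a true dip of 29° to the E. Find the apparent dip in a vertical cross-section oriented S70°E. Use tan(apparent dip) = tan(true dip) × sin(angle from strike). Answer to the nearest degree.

27°

The section lies 65° from the strike.
tan α = tan 29° × sin 65° = 0.5543 × 0.9063 = 0.5024
α = arctan(0.5024) = 26.67°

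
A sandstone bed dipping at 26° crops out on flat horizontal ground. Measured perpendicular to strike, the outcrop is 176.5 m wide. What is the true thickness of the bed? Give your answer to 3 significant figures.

True thickness t = w · sin(dip) = 176.5 × sin 26°
t = 176.5 × 0.4384 = 77.373 m

77.4 m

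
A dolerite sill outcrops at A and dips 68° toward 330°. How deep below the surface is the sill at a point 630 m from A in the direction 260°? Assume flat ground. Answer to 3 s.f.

533 m

The hole lies 70° from the dip direction, so the down-dip offset is 630 × cos 70° = 215.47 m.
Depth = down-dip offset × tan(dip) = 215.47 × tan 68° = 215.47 × 2.4751
Depth = 533.31 m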